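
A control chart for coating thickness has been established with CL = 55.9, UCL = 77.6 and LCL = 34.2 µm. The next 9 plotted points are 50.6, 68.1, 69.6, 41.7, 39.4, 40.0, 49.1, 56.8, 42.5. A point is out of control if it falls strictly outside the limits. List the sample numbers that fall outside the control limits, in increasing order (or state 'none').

none

All 9 points lie within [34.2, 77.6].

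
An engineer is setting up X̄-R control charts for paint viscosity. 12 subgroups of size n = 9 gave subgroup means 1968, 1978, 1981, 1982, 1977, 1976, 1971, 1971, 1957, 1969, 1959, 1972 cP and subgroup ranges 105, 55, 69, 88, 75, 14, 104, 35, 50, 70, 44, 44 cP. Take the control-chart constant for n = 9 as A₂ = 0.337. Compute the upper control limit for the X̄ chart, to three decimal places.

X̄̄ = (1968 + 1978 + 1981 + 1982 + 1977 + 1976 + 1971 + 1971 + 1957 + 1969 + 1959 + 1972) / 12 = 23661.0000 / 12 = 1971.7500
R̄ = (105 + 55 + 69 + 88 + 75 + 14 + 104 + 35 + 50 + 70 + 44 + 44) / 12 = 753.0000 / 12 = 62.7500
UCL = X̄̄ + A₂·R̄ = 1971.7500 + 0.337 × 62.7500 = 1992.8968

1992.897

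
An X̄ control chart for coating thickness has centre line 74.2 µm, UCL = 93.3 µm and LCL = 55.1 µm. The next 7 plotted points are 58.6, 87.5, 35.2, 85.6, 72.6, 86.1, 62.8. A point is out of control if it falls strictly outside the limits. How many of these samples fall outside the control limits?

1

Compare each point to [55.1, 93.3]: sample 3 = 35.2 < LCL.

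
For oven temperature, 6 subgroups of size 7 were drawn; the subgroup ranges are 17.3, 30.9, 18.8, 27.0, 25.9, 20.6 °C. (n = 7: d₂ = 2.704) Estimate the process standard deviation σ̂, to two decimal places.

8.66

R̄ = (17.3 + 30.9 + 18.8 + 27.0 + 25.9 + 20.6) / 6 = 23.4167
σ̂ = R̄ / d₂ = 23.4167 / 2.704 = 8.6600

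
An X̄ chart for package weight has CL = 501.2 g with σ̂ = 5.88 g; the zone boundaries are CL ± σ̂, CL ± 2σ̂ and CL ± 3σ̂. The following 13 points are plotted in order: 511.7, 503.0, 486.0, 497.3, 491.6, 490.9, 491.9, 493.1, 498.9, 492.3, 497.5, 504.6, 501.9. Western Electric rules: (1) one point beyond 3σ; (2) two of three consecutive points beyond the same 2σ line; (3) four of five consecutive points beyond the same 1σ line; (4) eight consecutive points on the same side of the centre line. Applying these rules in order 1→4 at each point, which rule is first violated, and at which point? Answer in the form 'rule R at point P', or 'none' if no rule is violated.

Zone of each point (C = within 1σ̂, B = 1σ̂–2σ̂, A = 2σ̂–3σ̂, * = beyond 3σ̂; sign = side of CL): 1:+B, 2:+C, 3:-A, 4:-C, 5:-B, 6:-B, 7:-B, 8:-B, 9:-C, 10:-B, 11:-C, 12:+C, 13:+C
Rule 3 (four of five consecutive points beyond the same 1σ limit) is satisfied at point 7.

rule 3 at point 7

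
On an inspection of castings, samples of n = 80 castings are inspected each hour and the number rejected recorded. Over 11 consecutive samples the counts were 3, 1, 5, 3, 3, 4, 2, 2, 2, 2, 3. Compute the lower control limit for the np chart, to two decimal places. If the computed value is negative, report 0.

0.00

p̄ = Σdᵢ / (k·n) = 30 / (11 × 80) = 0.03409
LCL = np̄ − 3·√(np̄(1−p̄)) = 2.7273 − 3 × 1.6231 = -2.1419 → 0 (negative, so LCL = 0)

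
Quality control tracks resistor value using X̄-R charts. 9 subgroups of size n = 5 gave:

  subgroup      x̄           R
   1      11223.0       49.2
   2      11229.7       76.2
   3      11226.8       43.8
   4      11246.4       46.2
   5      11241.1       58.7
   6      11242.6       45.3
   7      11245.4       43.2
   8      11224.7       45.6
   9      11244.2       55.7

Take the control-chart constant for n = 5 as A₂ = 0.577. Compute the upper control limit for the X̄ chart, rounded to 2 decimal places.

X̄̄ = (11223.0 + 11229.7 + 11226.8 + 11246.4 + 11241.1 + 11242.6 + 11245.4 + 11224.7 + 11244.2) / 9 = 101123.9000 / 9 = 11235.9889
R̄ = (49.2 + 76.2 + 43.8 + 46.2 + 58.7 + 45.3 + 43.2 + 45.6 + 55.7) / 9 = 463.9000 / 9 = 51.5444
UCL = X̄̄ + A₂·R̄ = 11235.9889 + 0.577 × 51.5444 = 11265.7300

11265.73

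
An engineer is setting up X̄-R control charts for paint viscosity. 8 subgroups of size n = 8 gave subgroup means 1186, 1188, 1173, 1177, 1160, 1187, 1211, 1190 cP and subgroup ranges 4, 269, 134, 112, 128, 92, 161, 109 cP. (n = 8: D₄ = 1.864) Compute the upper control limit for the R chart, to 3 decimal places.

R̄ = (4 + 269 + 134 + 112 + 128 + 92 + 161 + 109) / 8 = 1009.0000 / 8 = 126.1250
UCL_R = D₄·R̄ = 1.864 × 126.1250 = 235.0970

235.097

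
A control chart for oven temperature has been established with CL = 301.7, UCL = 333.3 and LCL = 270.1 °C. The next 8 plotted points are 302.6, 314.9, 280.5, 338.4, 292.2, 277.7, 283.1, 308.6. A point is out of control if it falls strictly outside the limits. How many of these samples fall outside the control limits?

Compare each point to [270.1, 333.3]: sample 4 = 338.4 > UCL.

1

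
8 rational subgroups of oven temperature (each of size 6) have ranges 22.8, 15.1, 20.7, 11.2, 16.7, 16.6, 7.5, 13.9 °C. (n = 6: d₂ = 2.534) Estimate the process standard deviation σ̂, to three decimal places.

6.141

R̄ = (22.8 + 15.1 + 20.7 + 11.2 + 16.7 + 16.6 + 7.5 + 13.9) / 8 = 15.5625
σ̂ = R̄ / d₂ = 15.5625 / 2.534 = 6.1415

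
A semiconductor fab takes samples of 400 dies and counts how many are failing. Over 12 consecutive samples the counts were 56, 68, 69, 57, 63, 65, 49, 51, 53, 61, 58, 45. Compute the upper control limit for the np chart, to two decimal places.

p̄ = Σdᵢ / (k·n) = 695 / (12 × 400) = 0.14479
UCL = np̄ + 3·√(np̄(1−p̄)) = 57.9167 + 3 × √(57.9167×0.85521) = 57.9167 + 3 × 7.0378 = 79.0301

79.03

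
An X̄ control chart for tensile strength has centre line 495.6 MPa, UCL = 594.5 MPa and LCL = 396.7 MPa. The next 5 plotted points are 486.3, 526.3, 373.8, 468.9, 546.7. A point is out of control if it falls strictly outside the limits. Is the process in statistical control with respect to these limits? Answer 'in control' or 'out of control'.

out of control

Compare each point to [396.7, 594.5]: sample 3 = 373.8 < LCL.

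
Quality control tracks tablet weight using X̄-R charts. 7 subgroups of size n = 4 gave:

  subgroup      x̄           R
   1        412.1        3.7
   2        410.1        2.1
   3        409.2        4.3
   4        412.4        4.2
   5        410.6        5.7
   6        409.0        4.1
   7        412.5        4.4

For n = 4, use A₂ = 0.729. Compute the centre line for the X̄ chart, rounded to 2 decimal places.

X̄̄ = (412.1 + 410.1 + 409.2 + 412.4 + 410.6 + 409.0 + 412.5) / 7 = 2875.9000 / 7 = 410.8429
CL = X̄̄ = 410.8429

410.84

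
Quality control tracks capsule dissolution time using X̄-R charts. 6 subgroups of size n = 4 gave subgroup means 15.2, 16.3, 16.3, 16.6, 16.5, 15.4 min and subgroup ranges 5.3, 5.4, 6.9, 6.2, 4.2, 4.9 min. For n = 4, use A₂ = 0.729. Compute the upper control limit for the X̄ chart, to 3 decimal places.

X̄̄ = (15.2 + 16.3 + 16.3 + 16.6 + 16.5 + 15.4) / 6 = 96.3000 / 6 = 16.0500
R̄ = (5.3 + 5.4 + 6.9 + 6.2 + 4.2 + 4.9) / 6 = 32.9000 / 6 = 5.4833
UCL = X̄̄ + A₂·R̄ = 16.0500 + 0.729 × 5.4833 = 20.0474

20.047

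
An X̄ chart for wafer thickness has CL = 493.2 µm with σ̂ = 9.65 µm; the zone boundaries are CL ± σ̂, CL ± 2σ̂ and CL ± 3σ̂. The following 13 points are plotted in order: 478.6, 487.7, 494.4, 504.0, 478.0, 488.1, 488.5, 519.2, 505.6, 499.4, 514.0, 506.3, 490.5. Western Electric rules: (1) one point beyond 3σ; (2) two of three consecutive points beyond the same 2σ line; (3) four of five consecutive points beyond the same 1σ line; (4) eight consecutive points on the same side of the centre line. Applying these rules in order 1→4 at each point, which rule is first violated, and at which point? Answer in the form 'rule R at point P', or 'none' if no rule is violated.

rule 3 at point 12

Zone of each point (C = within 1σ̂, B = 1σ̂–2σ̂, A = 2σ̂–3σ̂, * = beyond 3σ̂; sign = side of CL): 1:-B, 2:-C, 3:+C, 4:+B, 5:-B, 6:-C, 7:-C, 8:+A, 9:+B, 10:+C, 11:+A, 12:+B, 13:-C
Rule 3 (four of five consecutive points beyond the same 1σ limit) is satisfied at point 12.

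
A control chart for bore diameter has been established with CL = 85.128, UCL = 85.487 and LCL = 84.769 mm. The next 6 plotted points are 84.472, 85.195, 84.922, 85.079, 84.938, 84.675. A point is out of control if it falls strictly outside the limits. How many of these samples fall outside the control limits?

2

Compare each point to [84.769, 85.487]: sample 1 = 84.472 < LCL; sample 6 = 84.675 < LCL.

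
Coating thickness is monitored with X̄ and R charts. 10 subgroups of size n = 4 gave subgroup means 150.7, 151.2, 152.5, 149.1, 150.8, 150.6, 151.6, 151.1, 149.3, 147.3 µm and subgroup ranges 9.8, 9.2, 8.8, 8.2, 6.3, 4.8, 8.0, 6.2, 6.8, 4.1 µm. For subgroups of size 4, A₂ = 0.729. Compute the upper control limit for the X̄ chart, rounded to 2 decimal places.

155.68

X̄̄ = (150.7 + 151.2 + 152.5 + 149.1 + 150.8 + 150.6 + 151.6 + 151.1 + 149.3 + 147.3) / 10 = 1504.2000 / 10 = 150.4200
R̄ = (9.8 + 9.2 + 8.8 + 8.2 + 6.3 + 4.8 + 8.0 + 6.2 + 6.8 + 4.1) / 10 = 72.2000 / 10 = 7.2200
UCL = X̄̄ + A₂·R̄ = 150.4200 + 0.729 × 7.2200 = 155.6834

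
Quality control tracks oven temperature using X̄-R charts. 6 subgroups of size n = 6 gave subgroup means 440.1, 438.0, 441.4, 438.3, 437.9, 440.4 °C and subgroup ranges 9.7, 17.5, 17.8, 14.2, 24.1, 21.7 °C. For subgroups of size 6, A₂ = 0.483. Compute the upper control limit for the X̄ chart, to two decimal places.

447.80

X̄̄ = (440.1 + 438.0 + 441.4 + 438.3 + 437.9 + 440.4) / 6 = 2636.1000 / 6 = 439.3500
R̄ = (9.7 + 17.5 + 17.8 + 14.2 + 24.1 + 21.7) / 6 = 105.0000 / 6 = 17.5000
UCL = X̄̄ + A₂·R̄ = 439.3500 + 0.483 × 17.5000 = 447.8025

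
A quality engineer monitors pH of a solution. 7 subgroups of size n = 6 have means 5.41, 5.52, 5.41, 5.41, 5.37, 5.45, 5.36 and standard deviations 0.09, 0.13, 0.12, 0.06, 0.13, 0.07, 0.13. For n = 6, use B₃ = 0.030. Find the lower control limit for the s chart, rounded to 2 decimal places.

s̄ = (0.09 + 0.13 + 0.12 + 0.06 + 0.13 + 0.07 + 0.13) / 7 = 0.1043
LCL_s = B₃·s̄ = 0.030 × 0.1043 = 0.0031

0.00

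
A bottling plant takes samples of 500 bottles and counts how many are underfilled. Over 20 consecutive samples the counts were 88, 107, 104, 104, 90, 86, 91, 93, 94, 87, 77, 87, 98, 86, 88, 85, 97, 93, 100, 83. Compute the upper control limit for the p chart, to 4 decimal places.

0.2358

p̄ = Σdᵢ / (k·n) = 1838 / (20 × 500) = 0.18380
UCL = p̄ + 3·√(p̄(1−p̄)/n) = 0.18380 + 3 × √(0.18380×0.81620/500) = 0.18380 + 3 × 0.01732 = 0.23576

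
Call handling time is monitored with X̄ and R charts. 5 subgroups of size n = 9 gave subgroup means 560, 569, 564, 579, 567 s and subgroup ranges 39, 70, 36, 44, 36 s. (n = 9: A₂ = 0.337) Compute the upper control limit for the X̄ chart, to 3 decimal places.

582.965

X̄̄ = (560 + 569 + 564 + 579 + 567) / 5 = 2839.0000 / 5 = 567.8000
R̄ = (39 + 70 + 36 + 44 + 36) / 5 = 225.0000 / 5 = 45.0000
UCL = X̄̄ + A₂·R̄ = 567.8000 + 0.337 × 45.0000 = 582.9650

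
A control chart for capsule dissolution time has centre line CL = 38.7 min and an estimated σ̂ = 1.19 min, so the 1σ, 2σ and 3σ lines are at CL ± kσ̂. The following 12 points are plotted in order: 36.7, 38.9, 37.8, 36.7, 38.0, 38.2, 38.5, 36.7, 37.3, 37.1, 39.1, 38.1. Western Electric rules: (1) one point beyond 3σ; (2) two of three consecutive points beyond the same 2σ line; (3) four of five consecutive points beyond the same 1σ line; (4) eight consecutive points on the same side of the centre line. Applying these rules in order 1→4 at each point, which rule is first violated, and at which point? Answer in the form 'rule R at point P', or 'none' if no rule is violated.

Zone of each point (C = within 1σ̂, B = 1σ̂–2σ̂, A = 2σ̂–3σ̂, * = beyond 3σ̂; sign = side of CL): 1:-B, 2:+C, 3:-C, 4:-B, 5:-C, 6:-C, 7:-C, 8:-B, 9:-B, 10:-B, 11:+C, 12:-C
Rule 4 (eight consecutive points on the same side of the centre line) is satisfied at point 10.

rule 4 at point 10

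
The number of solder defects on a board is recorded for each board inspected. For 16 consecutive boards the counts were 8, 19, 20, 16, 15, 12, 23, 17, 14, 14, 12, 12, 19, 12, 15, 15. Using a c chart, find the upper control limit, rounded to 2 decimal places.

26.88

c̄ = (8 + 19 + 20 + 16 + 15 + 12 + 23 + 17 + 14 + 14 + 12 + 12 + 19 + 12 + 15 + 15) / 16 = 243 / 16 = 15.1875
UCL = c̄ + 3√c̄ = 15.1875 + 3 × √15.1875 = 15.1875 + 3 × 3.8971 = 26.8788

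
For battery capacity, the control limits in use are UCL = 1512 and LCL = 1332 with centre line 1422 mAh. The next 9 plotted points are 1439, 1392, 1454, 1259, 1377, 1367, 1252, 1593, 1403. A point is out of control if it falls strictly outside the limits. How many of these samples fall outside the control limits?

3

Compare each point to [1332, 1512]: sample 4 = 1259 < LCL; sample 7 = 1252 < LCL; sample 8 = 1593 > UCL.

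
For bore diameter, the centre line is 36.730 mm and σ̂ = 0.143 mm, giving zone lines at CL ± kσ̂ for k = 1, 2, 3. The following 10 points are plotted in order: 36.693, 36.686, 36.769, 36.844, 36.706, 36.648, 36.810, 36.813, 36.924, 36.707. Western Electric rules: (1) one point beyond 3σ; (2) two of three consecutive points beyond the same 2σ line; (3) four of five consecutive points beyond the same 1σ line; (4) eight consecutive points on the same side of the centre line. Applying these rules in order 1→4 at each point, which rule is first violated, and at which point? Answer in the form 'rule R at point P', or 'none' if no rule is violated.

Zone of each point (C = within 1σ̂, B = 1σ̂–2σ̂, A = 2σ̂–3σ̂, * = beyond 3σ̂; sign = side of CL): 1:-C, 2:-C, 3:+C, 4:+C, 5:-C, 6:-C, 7:+C, 8:+C, 9:+B, 10:-C
No rule fires across all 10 points.

none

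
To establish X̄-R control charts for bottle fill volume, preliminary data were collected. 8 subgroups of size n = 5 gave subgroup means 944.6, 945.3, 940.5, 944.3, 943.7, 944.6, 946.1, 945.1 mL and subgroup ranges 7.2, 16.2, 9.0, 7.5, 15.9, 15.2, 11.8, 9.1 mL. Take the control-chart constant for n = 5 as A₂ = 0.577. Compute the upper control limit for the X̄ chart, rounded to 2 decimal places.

950.90

X̄̄ = (944.6 + 945.3 + 940.5 + 944.3 + 943.7 + 944.6 + 946.1 + 945.1) / 8 = 7554.2000 / 8 = 944.2750
R̄ = (7.2 + 16.2 + 9.0 + 7.5 + 15.9 + 15.2 + 11.8 + 9.1) / 8 = 91.9000 / 8 = 11.4875
UCL = X̄̄ + A₂·R̄ = 944.2750 + 0.577 × 11.4875 = 950.9033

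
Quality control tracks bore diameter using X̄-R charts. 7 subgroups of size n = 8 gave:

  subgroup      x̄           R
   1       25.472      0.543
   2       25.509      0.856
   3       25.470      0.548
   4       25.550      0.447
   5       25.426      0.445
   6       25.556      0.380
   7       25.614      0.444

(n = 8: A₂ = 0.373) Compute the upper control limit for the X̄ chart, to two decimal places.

X̄̄ = (25.472 + 25.509 + 25.470 + 25.550 + 25.426 + 25.556 + 25.614) / 7 = 178.5970 / 7 = 25.5139
R̄ = (0.543 + 0.856 + 0.548 + 0.447 + 0.445 + 0.380 + 0.444) / 7 = 3.6630 / 7 = 0.5233
UCL = X̄̄ + A₂·R̄ = 25.5139 + 0.373 × 0.5233 = 25.7090

25.71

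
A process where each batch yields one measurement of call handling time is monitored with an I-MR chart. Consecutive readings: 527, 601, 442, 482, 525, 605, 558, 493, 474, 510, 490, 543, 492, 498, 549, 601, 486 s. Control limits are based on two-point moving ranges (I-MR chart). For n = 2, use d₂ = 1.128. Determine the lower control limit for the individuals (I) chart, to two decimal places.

370.69

X̄ = (527 + 601 + 442 + 482 + 525 + 605 + 558 + 493 + 474 + 510 + 490 + 543 + 492 + 498 + 549 + 601 + 486) / 17 = 522.1176
Moving ranges: 74, 159, 40, 43, 80, 47, 65, 19, 36, 20, 53, 51, 6, 51, 52, 115; M̄R̄ = 911.0000 / 16 = 56.9375
LCL = X̄ − 3·M̄R̄/d₂ = 522.1176 − 3 × 56.9375 / 1.128 = 370.6881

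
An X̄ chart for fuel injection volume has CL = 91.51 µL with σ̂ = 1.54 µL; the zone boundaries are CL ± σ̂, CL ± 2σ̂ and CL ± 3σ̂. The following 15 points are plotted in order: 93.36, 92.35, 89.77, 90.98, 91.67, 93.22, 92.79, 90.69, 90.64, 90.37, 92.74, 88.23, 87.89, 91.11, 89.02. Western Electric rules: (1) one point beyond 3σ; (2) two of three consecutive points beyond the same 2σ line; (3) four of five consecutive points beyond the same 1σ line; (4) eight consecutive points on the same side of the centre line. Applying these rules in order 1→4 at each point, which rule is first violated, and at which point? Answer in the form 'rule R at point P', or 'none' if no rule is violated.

Zone of each point (C = within 1σ̂, B = 1σ̂–2σ̂, A = 2σ̂–3σ̂, * = beyond 3σ̂; sign = side of CL): 1:+B, 2:+C, 3:-B, 4:-C, 5:+C, 6:+B, 7:+C, 8:-C, 9:-C, 10:-C, 11:+C, 12:-A, 13:-A, 14:-C, 15:-B
Rule 2 (two of three consecutive points beyond the same 2σ limit) is satisfied at point 13.

rule 2 at point 13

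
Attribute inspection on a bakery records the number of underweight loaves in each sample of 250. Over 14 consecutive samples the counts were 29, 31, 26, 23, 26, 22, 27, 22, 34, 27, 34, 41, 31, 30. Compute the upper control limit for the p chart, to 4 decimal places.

0.1757

p̄ = Σdᵢ / (k·n) = 403 / (14 × 250) = 0.11514
UCL = p̄ + 3·√(p̄(1−p̄)/n) = 0.11514 + 3 × √(0.11514×0.88486/250) = 0.11514 + 3 × 0.02019 = 0.17571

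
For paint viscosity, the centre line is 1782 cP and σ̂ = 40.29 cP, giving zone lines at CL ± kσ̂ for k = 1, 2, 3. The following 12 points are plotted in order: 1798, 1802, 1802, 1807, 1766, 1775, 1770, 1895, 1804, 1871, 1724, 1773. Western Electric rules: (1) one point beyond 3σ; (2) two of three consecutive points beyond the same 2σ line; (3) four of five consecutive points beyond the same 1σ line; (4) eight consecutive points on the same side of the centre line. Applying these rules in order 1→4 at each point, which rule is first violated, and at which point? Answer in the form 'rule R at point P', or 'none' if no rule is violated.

Zone of each point (C = within 1σ̂, B = 1σ̂–2σ̂, A = 2σ̂–3σ̂, * = beyond 3σ̂; sign = side of CL): 1:+C, 2:+C, 3:+C, 4:+C, 5:-C, 6:-C, 7:-C, 8:+A, 9:+C, 10:+A, 11:-B, 12:-C
Rule 2 (two of three consecutive points beyond the same 2σ limit) is satisfied at point 10.

rule 2 at point 10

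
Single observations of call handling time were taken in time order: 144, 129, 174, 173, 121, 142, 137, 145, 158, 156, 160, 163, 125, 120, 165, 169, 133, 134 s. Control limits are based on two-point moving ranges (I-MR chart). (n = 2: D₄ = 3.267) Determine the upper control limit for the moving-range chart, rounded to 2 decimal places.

Moving ranges: 15, 45, 1, 52, 21, 5, 8, 13, 2, 4, 3, 38, 5, 45, 4, 36, 1; M̄R̄ = 298.0000 / 17 = 17.5294
UCL_MR = D₄·M̄R̄ = 3.267 × 17.5294 = 57.2686

57.27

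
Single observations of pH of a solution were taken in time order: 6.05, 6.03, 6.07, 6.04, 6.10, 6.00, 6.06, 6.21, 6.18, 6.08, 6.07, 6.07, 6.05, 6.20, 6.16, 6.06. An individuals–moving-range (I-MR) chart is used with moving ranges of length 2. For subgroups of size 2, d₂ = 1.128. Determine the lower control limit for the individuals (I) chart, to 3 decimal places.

5.928

X̄ = (6.05 + 6.03 + 6.07 + 6.04 + 6.10 + 6.00 + 6.06 + 6.21 + 6.18 + 6.08 + 6.07 + 6.07 + 6.05 + 6.20 + 6.16 + 6.06) / 16 = 6.0894
Moving ranges: 0.02, 0.04, 0.03, 0.06, 0.10, 0.06, 0.15, 0.03, 0.10, 0.01, 0.00, 0.02, 0.15, 0.04, 0.10; M̄R̄ = 0.9100 / 15 = 0.0607
LCL = X̄ − 3·M̄R̄/d₂ = 6.0894 − 3 × 0.0607 / 1.128 = 5.9280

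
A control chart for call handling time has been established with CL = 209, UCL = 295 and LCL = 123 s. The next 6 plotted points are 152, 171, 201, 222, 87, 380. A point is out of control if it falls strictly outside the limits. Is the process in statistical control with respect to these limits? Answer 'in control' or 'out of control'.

Compare each point to [123, 295]: sample 5 = 87 < LCL; sample 6 = 380 > UCL.

out of control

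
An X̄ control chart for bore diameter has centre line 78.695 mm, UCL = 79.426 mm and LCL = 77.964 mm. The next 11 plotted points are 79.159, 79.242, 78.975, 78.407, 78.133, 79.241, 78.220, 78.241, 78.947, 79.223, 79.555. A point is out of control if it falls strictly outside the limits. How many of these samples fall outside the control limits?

1

Compare each point to [77.964, 79.426]: sample 11 = 79.555 > UCL.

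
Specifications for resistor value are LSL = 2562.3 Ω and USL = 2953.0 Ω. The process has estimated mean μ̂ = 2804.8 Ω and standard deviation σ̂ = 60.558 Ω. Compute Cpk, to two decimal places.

0.82

Cpu = (USL − μ̂) / (3σ̂) = (2953.0 − 2804.8) / (3 × 60.558) = 0.8157; Cpl = (μ̂ − LSL) / (3σ̂) = (2804.8 − 2562.3) / (3 × 60.558) = 1.3348; Cpk = min(Cpu, Cpl) = 0.8157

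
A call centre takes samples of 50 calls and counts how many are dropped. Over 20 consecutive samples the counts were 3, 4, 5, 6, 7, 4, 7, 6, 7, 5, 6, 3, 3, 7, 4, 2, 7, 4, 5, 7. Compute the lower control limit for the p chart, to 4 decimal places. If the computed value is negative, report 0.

0.0000

p̄ = Σdᵢ / (k·n) = 102 / (20 × 50) = 0.10200
LCL = p̄ − 3·√(p̄(1−p̄)/n) = 0.10200 − 3 × 0.04280 = -0.02640 → 0 (negative, so LCL = 0)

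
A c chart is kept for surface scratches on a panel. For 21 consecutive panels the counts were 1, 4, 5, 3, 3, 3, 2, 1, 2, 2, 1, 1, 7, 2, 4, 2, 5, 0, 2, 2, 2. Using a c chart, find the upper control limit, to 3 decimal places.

7.382

c̄ = (1 + 4 + 5 + 3 + 3 + 3 + 2 + 1 + 2 + 2 + 1 + 1 + 7 + 2 + 4 + 2 + 5 + 0 + 2 + 2 + 2) / 21 = 54 / 21 = 2.5714
UCL = c̄ + 3√c̄ = 2.5714 + 3 × √2.5714 = 2.5714 + 3 × 1.6036 = 7.3821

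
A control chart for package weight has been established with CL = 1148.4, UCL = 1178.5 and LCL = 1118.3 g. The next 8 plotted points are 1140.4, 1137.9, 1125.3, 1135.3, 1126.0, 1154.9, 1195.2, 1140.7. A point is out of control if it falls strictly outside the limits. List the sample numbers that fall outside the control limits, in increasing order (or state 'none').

7

Compare each point to [1118.3, 1178.5]: sample 7 = 1195.2 > UCL.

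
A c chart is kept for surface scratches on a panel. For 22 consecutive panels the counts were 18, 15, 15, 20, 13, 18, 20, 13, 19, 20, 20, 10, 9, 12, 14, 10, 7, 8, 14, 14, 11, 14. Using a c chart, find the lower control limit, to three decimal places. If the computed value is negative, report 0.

2.939

c̄ = (18 + 15 + 15 + 20 + 13 + 18 + 20 + 13 + 19 + 20 + 20 + 10 + 9 + 12 + 14 + 10 + 7 + 8 + 14 + 14 + 11 + 14) / 22 = 314 / 22 = 14.2727
LCL = c̄ − 3√c̄ = 14.2727 − 3 × 3.7779 = 2.9389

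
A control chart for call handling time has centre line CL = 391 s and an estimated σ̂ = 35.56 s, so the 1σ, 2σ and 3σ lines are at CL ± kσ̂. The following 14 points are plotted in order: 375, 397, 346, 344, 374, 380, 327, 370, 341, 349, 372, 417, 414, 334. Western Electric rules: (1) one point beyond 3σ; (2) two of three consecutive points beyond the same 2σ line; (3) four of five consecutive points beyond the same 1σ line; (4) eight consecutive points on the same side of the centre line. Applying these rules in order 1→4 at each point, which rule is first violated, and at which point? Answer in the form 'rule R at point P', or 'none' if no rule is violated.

rule 4 at point 10

Zone of each point (C = within 1σ̂, B = 1σ̂–2σ̂, A = 2σ̂–3σ̂, * = beyond 3σ̂; sign = side of CL): 1:-C, 2:+C, 3:-B, 4:-B, 5:-C, 6:-C, 7:-B, 8:-C, 9:-B, 10:-B, 11:-C, 12:+C, 13:+C, 14:-B
Rule 4 (eight consecutive points on the same side of the centre line) is satisfied at point 10.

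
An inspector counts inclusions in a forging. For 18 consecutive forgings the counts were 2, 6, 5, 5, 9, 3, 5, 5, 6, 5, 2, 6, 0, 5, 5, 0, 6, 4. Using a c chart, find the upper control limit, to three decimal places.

c̄ = (2 + 6 + 5 + 5 + 9 + 3 + 5 + 5 + 6 + 5 + 2 + 6 + 0 + 5 + 5 + 0 + 6 + 4) / 18 = 79 / 18 = 4.3889
UCL = c̄ + 3√c̄ = 4.3889 + 3 × √4.3889 = 4.3889 + 3 × 2.0950 = 10.6738

10.674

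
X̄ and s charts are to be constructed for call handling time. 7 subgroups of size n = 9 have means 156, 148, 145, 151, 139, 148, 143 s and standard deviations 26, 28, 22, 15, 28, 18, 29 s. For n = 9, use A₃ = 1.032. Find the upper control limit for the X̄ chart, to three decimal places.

X̄̄ = (156 + 148 + 145 + 151 + 139 + 148 + 143) / 7 = 147.1429
s̄ = (26 + 28 + 22 + 15 + 28 + 18 + 29) / 7 = 23.7143
UCL = X̄̄ + A₃·s̄ = 147.1429 + 1.032 × 23.7143 = 171.6160

171.616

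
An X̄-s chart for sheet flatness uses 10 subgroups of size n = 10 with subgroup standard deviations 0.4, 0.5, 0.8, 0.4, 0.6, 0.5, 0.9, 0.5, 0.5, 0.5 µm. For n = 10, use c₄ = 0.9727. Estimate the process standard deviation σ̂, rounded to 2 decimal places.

s̄ = (0.4 + 0.5 + 0.8 + 0.4 + 0.6 + 0.5 + 0.9 + 0.5 + 0.5 + 0.5) / 10 = 0.5600
σ̂ = s̄ / c₄ = 0.5600 / 0.9727 = 0.5757

0.58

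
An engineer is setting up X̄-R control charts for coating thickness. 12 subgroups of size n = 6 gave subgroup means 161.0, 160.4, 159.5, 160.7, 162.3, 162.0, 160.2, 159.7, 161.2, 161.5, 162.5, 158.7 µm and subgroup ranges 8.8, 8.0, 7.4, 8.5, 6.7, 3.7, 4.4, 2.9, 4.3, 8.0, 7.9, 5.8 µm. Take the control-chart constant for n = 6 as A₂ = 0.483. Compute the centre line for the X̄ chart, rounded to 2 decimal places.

160.81

X̄̄ = (161.0 + 160.4 + 159.5 + 160.7 + 162.3 + 162.0 + 160.2 + 159.7 + 161.2 + 161.5 + 162.5 + 158.7) / 12 = 1929.7000 / 12 = 160.8083
CL = X̄̄ = 160.8083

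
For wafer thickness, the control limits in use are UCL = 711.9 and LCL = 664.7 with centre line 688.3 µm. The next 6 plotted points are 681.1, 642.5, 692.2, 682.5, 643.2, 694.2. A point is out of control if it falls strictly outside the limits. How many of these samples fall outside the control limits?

2

Compare each point to [664.7, 711.9]: sample 2 = 642.5 < LCL; sample 5 = 643.2 < LCL.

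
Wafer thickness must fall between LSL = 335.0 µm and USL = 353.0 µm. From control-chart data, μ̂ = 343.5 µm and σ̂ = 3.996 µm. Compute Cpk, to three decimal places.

Cpu = (USL − μ̂) / (3σ̂) = (353.0 − 343.5) / (3 × 3.996) = 0.7925; Cpl = (μ̂ − LSL) / (3σ̂) = (343.5 − 335.0) / (3 × 3.996) = 0.7090; Cpk = min(Cpu, Cpl) = 0.7090

0.709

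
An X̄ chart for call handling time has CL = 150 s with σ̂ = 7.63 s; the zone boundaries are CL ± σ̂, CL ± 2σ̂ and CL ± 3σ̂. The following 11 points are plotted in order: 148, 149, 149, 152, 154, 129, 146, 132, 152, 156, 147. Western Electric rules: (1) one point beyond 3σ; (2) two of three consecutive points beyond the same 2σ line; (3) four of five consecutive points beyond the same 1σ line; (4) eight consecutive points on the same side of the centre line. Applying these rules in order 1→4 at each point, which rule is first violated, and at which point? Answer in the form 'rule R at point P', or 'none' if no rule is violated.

Zone of each point (C = within 1σ̂, B = 1σ̂–2σ̂, A = 2σ̂–3σ̂, * = beyond 3σ̂; sign = side of CL): 1:-C, 2:-C, 3:-C, 4:+C, 5:+C, 6:-A, 7:-C, 8:-A, 9:+C, 10:+C, 11:-C
Rule 2 (two of three consecutive points beyond the same 2σ limit) is satisfied at point 8.

rule 2 at point 8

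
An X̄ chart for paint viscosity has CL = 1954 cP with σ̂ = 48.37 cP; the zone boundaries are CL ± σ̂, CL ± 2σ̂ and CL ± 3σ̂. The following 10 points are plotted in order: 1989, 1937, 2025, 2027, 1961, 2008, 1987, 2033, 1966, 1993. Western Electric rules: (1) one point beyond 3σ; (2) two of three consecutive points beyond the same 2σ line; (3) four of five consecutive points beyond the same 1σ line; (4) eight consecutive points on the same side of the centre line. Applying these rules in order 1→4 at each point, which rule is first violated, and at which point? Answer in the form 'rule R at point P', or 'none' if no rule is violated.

Zone of each point (C = within 1σ̂, B = 1σ̂–2σ̂, A = 2σ̂–3σ̂, * = beyond 3σ̂; sign = side of CL): 1:+C, 2:-C, 3:+B, 4:+B, 5:+C, 6:+B, 7:+C, 8:+B, 9:+C, 10:+C
Rule 4 (eight consecutive points on the same side of the centre line) is satisfied at point 10.

rule 4 at point 10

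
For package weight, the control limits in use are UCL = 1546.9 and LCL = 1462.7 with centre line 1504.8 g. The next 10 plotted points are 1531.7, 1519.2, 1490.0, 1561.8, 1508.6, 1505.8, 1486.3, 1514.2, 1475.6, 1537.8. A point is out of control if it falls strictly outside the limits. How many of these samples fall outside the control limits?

1

Compare each point to [1462.7, 1546.9]: sample 4 = 1561.8 > UCL.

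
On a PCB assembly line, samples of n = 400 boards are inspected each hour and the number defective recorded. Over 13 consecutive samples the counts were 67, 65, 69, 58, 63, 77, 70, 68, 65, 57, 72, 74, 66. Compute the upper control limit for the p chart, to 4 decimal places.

0.2235

p̄ = Σdᵢ / (k·n) = 871 / (13 × 400) = 0.16750
UCL = p̄ + 3·√(p̄(1−p̄)/n) = 0.16750 + 3 × √(0.16750×0.83250/400) = 0.16750 + 3 × 0.01867 = 0.22351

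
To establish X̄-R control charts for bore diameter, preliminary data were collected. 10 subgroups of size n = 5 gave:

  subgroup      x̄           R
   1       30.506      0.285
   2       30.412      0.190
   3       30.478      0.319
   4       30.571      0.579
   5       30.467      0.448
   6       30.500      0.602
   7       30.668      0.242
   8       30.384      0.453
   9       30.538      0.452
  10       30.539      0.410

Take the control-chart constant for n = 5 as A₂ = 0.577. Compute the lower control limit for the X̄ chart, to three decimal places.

30.277

X̄̄ = (30.506 + 30.412 + 30.478 + 30.571 + 30.467 + 30.500 + 30.668 + 30.384 + 30.538 + 30.539) / 10 = 305.0630 / 10 = 30.5063
R̄ = (0.285 + 0.190 + 0.319 + 0.579 + 0.448 + 0.602 + 0.242 + 0.453 + 0.452 + 0.410) / 10 = 3.9800 / 10 = 0.3980
LCL = X̄̄ − A₂·R̄ = 30.5063 − 0.577 × 0.3980 = 30.2767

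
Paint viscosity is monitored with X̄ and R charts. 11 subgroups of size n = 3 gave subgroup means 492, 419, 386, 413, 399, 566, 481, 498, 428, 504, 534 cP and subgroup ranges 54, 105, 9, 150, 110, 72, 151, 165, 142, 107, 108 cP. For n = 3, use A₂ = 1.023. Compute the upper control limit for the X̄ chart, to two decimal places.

X̄̄ = (492 + 419 + 386 + 413 + 399 + 566 + 481 + 498 + 428 + 504 + 534) / 11 = 5120.0000 / 11 = 465.4545
R̄ = (54 + 105 + 9 + 150 + 110 + 72 + 151 + 165 + 142 + 107 + 108) / 11 = 1173.0000 / 11 = 106.6364
UCL = X̄̄ + A₂·R̄ = 465.4545 + 1.023 × 106.6364 = 574.5435

574.54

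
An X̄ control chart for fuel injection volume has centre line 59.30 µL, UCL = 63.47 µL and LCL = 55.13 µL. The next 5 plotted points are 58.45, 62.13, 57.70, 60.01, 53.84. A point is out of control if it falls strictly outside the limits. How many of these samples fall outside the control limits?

1

Compare each point to [55.13, 63.47]: sample 5 = 53.84 < LCL.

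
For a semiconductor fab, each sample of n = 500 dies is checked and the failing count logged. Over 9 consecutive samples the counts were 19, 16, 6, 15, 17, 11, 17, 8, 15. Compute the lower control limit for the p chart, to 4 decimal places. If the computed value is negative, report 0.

p̄ = Σdᵢ / (k·n) = 124 / (9 × 500) = 0.02756
LCL = p̄ − 3·√(p̄(1−p̄)/n) = 0.02756 − 3 × 0.00732 = 0.00559

0.0056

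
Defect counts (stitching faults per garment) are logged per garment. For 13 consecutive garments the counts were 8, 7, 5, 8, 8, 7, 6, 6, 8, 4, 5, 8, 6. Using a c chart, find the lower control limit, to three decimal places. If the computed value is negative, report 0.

0.000

c̄ = (8 + 7 + 5 + 8 + 8 + 7 + 6 + 6 + 8 + 4 + 5 + 8 + 6) / 13 = 86 / 13 = 6.6154
LCL = c̄ − 3√c̄ = 6.6154 − 3 × 2.5720 = -1.1007 → 0 (cannot be negative)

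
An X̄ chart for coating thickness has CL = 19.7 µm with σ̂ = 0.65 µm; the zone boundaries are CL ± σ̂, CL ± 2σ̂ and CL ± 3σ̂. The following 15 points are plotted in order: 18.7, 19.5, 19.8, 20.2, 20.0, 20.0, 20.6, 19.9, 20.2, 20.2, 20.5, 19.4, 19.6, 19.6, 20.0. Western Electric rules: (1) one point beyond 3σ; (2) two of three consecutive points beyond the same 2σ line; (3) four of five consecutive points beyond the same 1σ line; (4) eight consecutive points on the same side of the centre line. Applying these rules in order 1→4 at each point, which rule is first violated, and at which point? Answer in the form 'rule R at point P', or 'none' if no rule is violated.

rule 4 at point 10

Zone of each point (C = within 1σ̂, B = 1σ̂–2σ̂, A = 2σ̂–3σ̂, * = beyond 3σ̂; sign = side of CL): 1:-B, 2:-C, 3:+C, 4:+C, 5:+C, 6:+C, 7:+B, 8:+C, 9:+C, 10:+C, 11:+B, 12:-C, 13:-C, 14:-C, 15:+C
Rule 4 (eight consecutive points on the same side of the centre line) is satisfied at point 10.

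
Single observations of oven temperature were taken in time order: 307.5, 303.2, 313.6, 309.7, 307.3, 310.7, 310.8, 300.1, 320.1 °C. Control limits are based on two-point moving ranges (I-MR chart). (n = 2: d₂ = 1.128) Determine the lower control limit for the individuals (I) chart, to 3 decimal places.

X̄ = (307.5 + 303.2 + 313.6 + 309.7 + 307.3 + 310.7 + 310.8 + 300.1 + 320.1) / 9 = 309.2222
Moving ranges: 4.3, 10.4, 3.9, 2.4, 3.4, 0.1, 10.7, 20.0; M̄R̄ = 55.2000 / 8 = 6.9000
LCL = X̄ − 3·M̄R̄/d₂ = 309.2222 − 3 × 6.9000 / 1.128 = 290.8712

290.871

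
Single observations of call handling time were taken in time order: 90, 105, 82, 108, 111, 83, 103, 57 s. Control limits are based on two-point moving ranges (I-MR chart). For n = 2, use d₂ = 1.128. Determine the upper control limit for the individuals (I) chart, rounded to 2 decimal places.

X̄ = (90 + 105 + 82 + 108 + 111 + 83 + 103 + 57) / 8 = 92.3750
Moving ranges: 15, 23, 26, 3, 28, 20, 46; M̄R̄ = 161.0000 / 7 = 23.0000
UCL = X̄ + 3·M̄R̄/d₂ = 92.3750 + 3 × 23.0000 / 1.128 = 153.5452

153.55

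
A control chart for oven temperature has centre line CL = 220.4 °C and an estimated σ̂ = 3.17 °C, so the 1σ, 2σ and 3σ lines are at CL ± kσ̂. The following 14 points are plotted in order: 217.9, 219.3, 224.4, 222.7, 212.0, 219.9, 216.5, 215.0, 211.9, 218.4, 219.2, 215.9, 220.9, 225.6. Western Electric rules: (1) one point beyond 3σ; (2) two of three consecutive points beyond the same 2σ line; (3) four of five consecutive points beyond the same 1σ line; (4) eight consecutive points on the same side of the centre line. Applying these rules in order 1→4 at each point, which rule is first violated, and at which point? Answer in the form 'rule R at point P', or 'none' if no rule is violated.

rule 3 at point 9

Zone of each point (C = within 1σ̂, B = 1σ̂–2σ̂, A = 2σ̂–3σ̂, * = beyond 3σ̂; sign = side of CL): 1:-C, 2:-C, 3:+B, 4:+C, 5:-A, 6:-C, 7:-B, 8:-B, 9:-A, 10:-C, 11:-C, 12:-B, 13:+C, 14:+B
Rule 3 (four of five consecutive points beyond the same 1σ limit) is satisfied at point 9.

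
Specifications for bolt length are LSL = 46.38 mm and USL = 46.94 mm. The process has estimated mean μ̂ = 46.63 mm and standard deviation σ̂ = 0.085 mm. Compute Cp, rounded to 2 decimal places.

1.10

Cp = (USL − LSL) / (6σ̂) = (46.94 − 46.38) / (6 × 0.085) = 0.5600 / 0.5100 = 1.0980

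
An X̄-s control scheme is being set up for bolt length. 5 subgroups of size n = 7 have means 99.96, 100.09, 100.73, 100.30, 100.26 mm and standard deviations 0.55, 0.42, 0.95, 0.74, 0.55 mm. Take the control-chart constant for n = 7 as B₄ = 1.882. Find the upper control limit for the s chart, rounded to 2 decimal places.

1.21

s̄ = (0.55 + 0.42 + 0.95 + 0.74 + 0.55) / 5 = 0.6420
UCL_s = B₄·s̄ = 1.882 × 0.6420 = 1.2082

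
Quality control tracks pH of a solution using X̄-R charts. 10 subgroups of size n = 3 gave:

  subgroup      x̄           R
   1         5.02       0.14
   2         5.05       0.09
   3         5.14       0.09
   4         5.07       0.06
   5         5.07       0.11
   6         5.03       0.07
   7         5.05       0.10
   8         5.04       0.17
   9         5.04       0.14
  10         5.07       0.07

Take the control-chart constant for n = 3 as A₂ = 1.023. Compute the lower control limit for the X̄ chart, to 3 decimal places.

X̄̄ = (5.02 + 5.05 + 5.14 + 5.07 + 5.07 + 5.03 + 5.05 + 5.04 + 5.04 + 5.07) / 10 = 50.5800 / 10 = 5.0580
R̄ = (0.14 + 0.09 + 0.09 + 0.06 + 0.11 + 0.07 + 0.10 + 0.17 + 0.14 + 0.07) / 10 = 1.0400 / 10 = 0.1040
LCL = X̄̄ − A₂·R̄ = 5.0580 − 1.023 × 0.1040 = 4.9516

4.952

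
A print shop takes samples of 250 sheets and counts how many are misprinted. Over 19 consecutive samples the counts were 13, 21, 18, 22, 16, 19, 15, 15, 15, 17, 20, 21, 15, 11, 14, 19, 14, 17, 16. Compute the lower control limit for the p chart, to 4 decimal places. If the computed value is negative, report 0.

p̄ = Σdᵢ / (k·n) = 318 / (19 × 250) = 0.06695
LCL = p̄ − 3·√(p̄(1−p̄)/n) = 0.06695 − 3 × 0.01581 = 0.01953

0.0195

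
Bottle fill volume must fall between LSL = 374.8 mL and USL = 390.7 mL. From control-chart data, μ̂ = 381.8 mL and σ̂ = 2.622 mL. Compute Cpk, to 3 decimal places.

Cpu = (USL − μ̂) / (3σ̂) = (390.7 − 381.8) / (3 × 2.622) = 1.1315; Cpl = (μ̂ − LSL) / (3σ̂) = (381.8 − 374.8) / (3 × 2.622) = 0.8899; Cpk = min(Cpu, Cpl) = 0.8899

0.890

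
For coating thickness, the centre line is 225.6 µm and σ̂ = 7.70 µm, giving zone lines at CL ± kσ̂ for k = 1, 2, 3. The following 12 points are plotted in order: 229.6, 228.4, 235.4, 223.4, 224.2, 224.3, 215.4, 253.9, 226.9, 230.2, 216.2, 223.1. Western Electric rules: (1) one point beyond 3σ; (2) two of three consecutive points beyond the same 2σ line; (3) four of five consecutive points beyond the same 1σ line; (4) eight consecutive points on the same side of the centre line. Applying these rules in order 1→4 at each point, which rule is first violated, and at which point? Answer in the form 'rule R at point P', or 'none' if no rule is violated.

rule 1 at point 8

Zone of each point (C = within 1σ̂, B = 1σ̂–2σ̂, A = 2σ̂–3σ̂, * = beyond 3σ̂; sign = side of CL): 1:+C, 2:+C, 3:+B, 4:-C, 5:-C, 6:-C, 7:-B, 8:+*, 9:+C, 10:+C, 11:-B, 12:-C
Rule 1 (one point beyond the 3σ limits) is satisfied at point 8.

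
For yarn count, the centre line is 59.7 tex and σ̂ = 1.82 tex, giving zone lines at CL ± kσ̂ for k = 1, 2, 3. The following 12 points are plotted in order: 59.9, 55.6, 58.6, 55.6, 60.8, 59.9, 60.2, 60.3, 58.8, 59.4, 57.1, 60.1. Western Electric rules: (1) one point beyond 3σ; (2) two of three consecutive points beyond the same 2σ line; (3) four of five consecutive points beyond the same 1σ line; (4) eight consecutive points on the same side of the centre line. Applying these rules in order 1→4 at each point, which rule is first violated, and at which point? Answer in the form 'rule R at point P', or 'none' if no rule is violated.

Zone of each point (C = within 1σ̂, B = 1σ̂–2σ̂, A = 2σ̂–3σ̂, * = beyond 3σ̂; sign = side of CL): 1:+C, 2:-A, 3:-C, 4:-A, 5:+C, 6:+C, 7:+C, 8:+C, 9:-C, 10:-C, 11:-B, 12:+C
Rule 2 (two of three consecutive points beyond the same 2σ limit) is satisfied at point 4.

rule 2 at point 4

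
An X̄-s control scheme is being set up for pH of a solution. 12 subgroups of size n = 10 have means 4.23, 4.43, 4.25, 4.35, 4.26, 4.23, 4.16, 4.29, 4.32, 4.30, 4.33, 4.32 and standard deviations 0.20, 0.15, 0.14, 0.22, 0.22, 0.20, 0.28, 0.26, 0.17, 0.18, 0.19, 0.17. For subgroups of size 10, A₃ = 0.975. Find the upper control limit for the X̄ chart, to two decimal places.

X̄̄ = (4.23 + 4.43 + 4.25 + 4.35 + 4.26 + 4.23 + 4.16 + 4.29 + 4.32 + 4.30 + 4.33 + 4.32) / 12 = 4.2892
s̄ = (0.20 + 0.15 + 0.14 + 0.22 + 0.22 + 0.20 + 0.28 + 0.26 + 0.17 + 0.18 + 0.19 + 0.17) / 12 = 0.1983
UCL = X̄̄ + A₃·s̄ = 4.2892 + 0.975 × 0.1983 = 4.4825

4.48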